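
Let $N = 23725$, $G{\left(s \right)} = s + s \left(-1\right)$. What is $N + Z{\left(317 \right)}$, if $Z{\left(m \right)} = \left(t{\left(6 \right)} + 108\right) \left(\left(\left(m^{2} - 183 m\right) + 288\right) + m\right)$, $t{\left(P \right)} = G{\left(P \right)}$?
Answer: $4676689$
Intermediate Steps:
$G{\left(s \right)} = 0$ ($G{\left(s \right)} = s - s = 0$)
$t{\left(P \right)} = 0$
$Z{\left(m \right)} = 31104 - 19656 m + 108 m^{2}$ ($Z{\left(m \right)} = \left(0 + 108\right) \left(\left(\left(m^{2} - 183 m\right) + 288\right) + m\right) = 108 \left(\left(288 + m^{2} - 183 m\right) + m\right) = 108 \left(288 + m^{2} - 182 m\right) = 31104 - 19656 m + 108 m^{2}$)
$N + Z{\left(317 \right)} = 23725 + \left(31104 - 6230952 + 108 \cdot 317^{2}\right) = 23725 + \left(31104 - 6230952 + 108 \cdot 100489\right) = 23725 + \left(31104 - 6230952 + 10852812\right) = 23725 + 4652964 = 4676689$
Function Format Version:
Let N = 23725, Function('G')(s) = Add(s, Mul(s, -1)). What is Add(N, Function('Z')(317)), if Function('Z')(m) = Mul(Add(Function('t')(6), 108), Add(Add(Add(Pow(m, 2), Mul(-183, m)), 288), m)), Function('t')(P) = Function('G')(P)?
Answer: 4676689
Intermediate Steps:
Function('G')(s) = 0 (Function('G')(s) = Add(s, Mul(-1, s)) = 0)
Function('t')(P) = 0
Function('Z')(m) = Add(31104, Mul(-19656, m), Mul(108, Pow(m, 2))) (Function('Z')(m) = Mul(Add(0, 108), Add(Add(Add(Pow(m, 2), Mul(-183, m)), 288), m)) = Mul(108, Add(Add(288, Pow(m, 2), Mul(-183, m)), m)) = Mul(108, Add(288, Pow(m, 2), Mul(-182, m))) = Add(31104, Mul(-19656, m), Mul(108, Pow(m, 2))))
Add(N, Function('Z')(317)) = Add(23725, Add(31104, Mul(-19656, 317), Mul(108, Pow(317, 2)))) = Add(23725, Add(31104, -6230952, Mul(108, 100489))) = Add(23725, Add(31104, -6230952, 10852812)) = Add(23725, 4652964) = 4676689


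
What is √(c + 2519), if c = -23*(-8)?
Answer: √2703 ≈ 51.990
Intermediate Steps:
c = 184
√(c + 2519) = √(184 + 2519) = √2703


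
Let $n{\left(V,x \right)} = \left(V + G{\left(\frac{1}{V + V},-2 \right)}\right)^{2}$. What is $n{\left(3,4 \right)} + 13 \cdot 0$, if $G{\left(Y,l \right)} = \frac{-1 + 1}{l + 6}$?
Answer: $9$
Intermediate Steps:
$G{\left(Y,l \right)} = 0$ ($G{\left(Y,l \right)} = \frac{0}{6 + l} = 0$)
$n{\left(V,x \right)} = V^{2}$ ($n{\left(V,x \right)} = \left(V + 0\right)^{2} = V^{2}$)
$n{\left(3,4 \right)} + 13 \cdot 0 = 3^{2} + 13 \cdot 0 = 9 + 0 = 9$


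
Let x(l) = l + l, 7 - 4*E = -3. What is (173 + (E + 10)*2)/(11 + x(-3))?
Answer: 198/5 ≈ 39.600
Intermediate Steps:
E = 5/2 (E = 7/4 - ¼*(-3) = 7/4 + ¾ = 5/2 ≈ 2.5000)
x(l) = 2*l
(173 + (E + 10)*2)/(11 + x(-3)) = (173 + (5/2 + 10)*2)/(11 + 2*(-3)) = (173 + (25/2)*2)/(11 - 6) = (173 + 25)/5 = 198*(⅕) = 198/5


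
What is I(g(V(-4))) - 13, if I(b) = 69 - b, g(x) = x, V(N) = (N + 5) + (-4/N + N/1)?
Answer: 58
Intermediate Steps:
V(N) = 5 - 4/N + 2*N (V(N) = (5 + N) + (-4/N + N*1) = (5 + N) + (-4/N + N) = (5 + N) + (N - 4/N) = 5 - 4/N + 2*N)
I(g(V(-4))) - 13 = (69 - (5 - 4/(-4) + 2*(-4))) - 13 = (69 - (5 - 4*(-1/4) - 8)) - 13 = (69 - (5 + 1 - 8)) - 13 = (69 - 1*(-2)) - 13 = (69 + 2) - 13 = 71 - 13 = 58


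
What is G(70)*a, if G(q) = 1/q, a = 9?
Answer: 9/70 ≈ 0.12857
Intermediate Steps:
G(70)*a = 9/70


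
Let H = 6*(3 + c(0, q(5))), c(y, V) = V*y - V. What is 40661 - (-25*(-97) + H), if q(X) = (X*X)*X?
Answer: 38968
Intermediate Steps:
q(X) = X**3 (q(X) = X**2*X = X**3)
c(y, V) = -V + V*y
H = -732 (H = 6*(3 + 5**3*(-1 + 0)) = 6*(3 + 125*(-1)) = 6*(3 - 125) = 6*(-122) = -732)
40661 - (-25*(-97) + H) = 40661 - (-25*(-97) - 732) = 40661 - (2425 - 732) = 40661 - 1*1693 = 40661 - 1693 = 38968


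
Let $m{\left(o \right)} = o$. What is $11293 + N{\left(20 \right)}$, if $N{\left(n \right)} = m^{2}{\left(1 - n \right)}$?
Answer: $11654$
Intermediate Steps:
$N{\left(n \right)} = \left(1 - n\right)^{2}$
$11293 + N{\left(20 \right)} = 11293 + \left(-1 + 20\right)^{2} = 11293 + 19^{2} = 11293 + 361 = 11654$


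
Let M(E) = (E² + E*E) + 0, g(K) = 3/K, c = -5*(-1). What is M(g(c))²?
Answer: 324/625 ≈ 0.51840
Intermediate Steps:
c = 5
M(E) = 2*E² (M(E) = (E² + E²) + 0 = 2*E² + 0 = 2*E²)
M(g(c))² = (2*(3/5)²)² = (2*(3*(⅕))²)² = (2*(⅗)²)² = (2*(9/25))² = (18/25)² = 324/625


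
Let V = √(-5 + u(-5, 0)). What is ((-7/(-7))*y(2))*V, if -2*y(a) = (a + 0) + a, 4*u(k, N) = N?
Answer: -2*I*√5 ≈ -4.4721*I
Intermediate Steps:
u(k, N) = N/4
y(a) = -a (y(a) = -((a + 0) + a)/2 = -(a + a)/2 = -a)
V = I*√5 (V = √(-5 + (¼)*0) = √(-5 + 0) = √(-5) = I*√5 ≈ 2.2361*I)
((-7/(-7))*y(2))*V = ((-7/(-7))*(-1*2))*(I*√5) = (-7*(-⅐)*(-2))*(I*√5) = (1*(-2))*(I*√5) = -2*I*√5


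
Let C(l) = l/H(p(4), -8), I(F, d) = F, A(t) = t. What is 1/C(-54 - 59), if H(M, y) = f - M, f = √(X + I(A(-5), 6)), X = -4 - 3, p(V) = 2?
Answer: 2/113 - 2*I*√3/113 ≈ 0.017699 - 0.030656*I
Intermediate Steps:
X = -7
f = 2*I*√3 (f = √(-7 - 5) = √(-12) = 2*I*√3 ≈ 3.4641*I)
H(M, y) = -M + 2*I*√3 (H(M, y) = 2*I*√3 - M = -M + 2*I*√3)
C(l) = l/(-2 + 2*I*√3) (C(l) = l/(-1*2 + 2*I*√3) = l/(-2 + 2*I*√3))
1/C(-54 - 59) = 1/(-(-54 - 59)/8 - I*(-54 - 59)*√3/8) = 1/(-⅛*(-113) - ⅛*I*(-113)*√3) = 1/(113/8 + 113*I*√3/8)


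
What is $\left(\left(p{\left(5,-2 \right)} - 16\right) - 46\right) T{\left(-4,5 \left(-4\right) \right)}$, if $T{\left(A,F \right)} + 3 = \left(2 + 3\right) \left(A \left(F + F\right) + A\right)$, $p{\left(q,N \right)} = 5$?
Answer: $-44289$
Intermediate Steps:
$T{\left(A,F \right)} = -3 + 5 A + 10 A F$ ($T{\left(A,F \right)} = -3 + \left(2 + 3\right) \left(A \left(F + F\right) + A\right) = -3 + 5 \left(A 2 F + A\right) = -3 + 5 \left(2 A F + A\right) = -3 + 5 \left(A + 2 A F\right) = -3 + \left(5 A + 10 A F\right) = -3 + 5 A + 10 A F$)
$\left(\left(p{\left(5,-2 \right)} - 16\right) - 46\right) T{\left(-4,5 \left(-4\right) \right)} = \left(\left(5 - 16\right) - 46\right) \left(-3 + 5 \left(-4\right) + 10 \left(-4\right) 5 \left(-4\right)\right) = \left(-11 - 46\right) \left(-3 - 20 + 10 \left(-4\right) \left(-20\right)\right) = - 57 \left(-3 - 20 + 800\right) = \left(-57\right) 777 = -44289$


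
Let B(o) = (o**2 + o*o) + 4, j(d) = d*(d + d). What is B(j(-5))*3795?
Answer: 18990180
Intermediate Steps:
j(d) = 2*d**2 (j(d) = d*(2*d) = 2*d**2)
B(o) = 4 + 2*o**2 (B(o) = (o**2 + o**2) + 4 = 2*o**2 + 4 = 4 + 2*o**2)
B(j(-5))*3795 = (4 + 2*(2*(-5)**2)**2)*3795 = (4 + 2*(2*25)**2)*3795 = (4 + 2*50**2)*3795 = (4 + 2*2500)*3795 = (4 + 5000)*3795 = 5004*3795 = 18990180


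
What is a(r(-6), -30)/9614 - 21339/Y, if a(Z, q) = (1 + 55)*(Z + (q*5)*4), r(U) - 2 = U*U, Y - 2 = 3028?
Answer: -50085551/4855070 ≈ -10.316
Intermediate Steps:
Y = 3030 (Y = 2 + 3028 = 3030)
r(U) = 2 + U² (r(U) = 2 + U*U = 2 + U²)
a(Z, q) = 56*Z + 1120*q (a(Z, q) = 56*(Z + (5*q)*4) = 56*(Z + 20*q) = 56*Z + 1120*q)
a(r(-6), -30)/9614 - 21339/Y = (56*(2 + (-6)²) + 1120*(-30))/9614 - 21339/3030 = (56*(2 + 36) - 33600)*(1/9614) - 21339*1/3030 = (56*38 - 33600)*(1/9614) - 7113/1010 = (2128 - 33600)*(1/9614) - 7113/1010 = -31472*1/9614 - 7113/1010 = -15736/4807 - 7113/1010 = -50085551/4855070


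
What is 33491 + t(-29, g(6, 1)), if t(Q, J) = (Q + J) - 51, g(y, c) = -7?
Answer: 33404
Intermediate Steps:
t(Q, J) = -51 + J + Q (t(Q, J) = (J + Q) - 51 = -51 + J + Q)
33491 + t(-29, g(6, 1)) = 33491 + (-51 - 7 - 29) = 33491 - 87 = 33404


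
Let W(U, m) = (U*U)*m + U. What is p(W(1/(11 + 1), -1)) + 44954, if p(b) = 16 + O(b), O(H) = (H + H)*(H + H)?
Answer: 233124601/5184 ≈ 44970.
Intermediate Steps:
O(H) = 4*H² (O(H) = (2*H)*(2*H) = 4*H²)
W(U, m) = U + m*U² (W(U, m) = U²*m + U = m*U² + U = U + m*U²)
p(b) = 16 + 4*b²
p(W(1/(11 + 1), -1)) + 44954 = (16 + 4*((1 - 1/(11 + 1))/(11 + 1))²) + 44954 = (16 + 4*((1 - 1/12)/12)²) + 44954 = (16 + 4*((1/12)*(11/12))²) + 44954 = (16 + 4*(11/144)²) + 44954 = (16 + 4*(121/20736)) + 44954 = (16 + 121/5184) + 44954 = 83065/5184 + 44954 = 233124601/5184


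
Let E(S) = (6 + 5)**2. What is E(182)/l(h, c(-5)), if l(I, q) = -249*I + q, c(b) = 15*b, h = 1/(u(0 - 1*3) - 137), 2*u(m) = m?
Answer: -33517/20277 ≈ -1.6530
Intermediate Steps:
u(m) = m/2
h = -2/277 (h = 1/((0 - 1*3)/2 - 137) = 1/((0 - 3)/2 - 137) = 1/((1/2)*(-3) - 137) = 1/(-3/2 - 137) = 1/(-277/2) = -2/277 ≈ -0.0072202)
E(S) = 121 (E(S) = 11**2 = 121)
l(I, q) = q - 249*I
E(182)/l(h, c(-5)) = 121/(15*(-5) - 249*(-2/277)) = 121/(-75 + 498/277) = 121/(-20277/277) = 121*(-277/20277) = -33517/20277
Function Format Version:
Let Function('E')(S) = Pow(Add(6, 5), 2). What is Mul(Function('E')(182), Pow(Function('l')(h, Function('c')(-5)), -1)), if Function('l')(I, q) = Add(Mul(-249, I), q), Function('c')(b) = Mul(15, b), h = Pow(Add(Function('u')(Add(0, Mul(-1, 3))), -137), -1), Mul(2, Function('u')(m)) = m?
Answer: Rational(-33517, 20277) ≈ -1.6530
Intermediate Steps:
Function('u')(m) = Mul(Rational(1, 2), m)
h = Rational(-2, 277) (h = Pow(Add(Mul(Rational(1, 2), Add(0, Mul(-1, 3))), -137), -1) = Pow(Add(Mul(Rational(1, 2), Add(0, -3)), -137), -1) = Pow(Add(Mul(Rational(1, 2), -3), -137), -1) = Pow(Add(Rational(-3, 2), -137), -1) = Pow(Rational(-277, 2), -1) = Rational(-2, 277) ≈ -0.0072202)
Function('E')(S) = 121 (Function('E')(S) = Pow(11, 2) = 121)
Function('l')(I, q) = Add(q, Mul(-249, I))
Mul(Function('E')(182), Pow(Function('l')(h, Function('c')(-5)), -1)) = Mul(121, Pow(Add(Mul(15, -5), Mul(-249, Rational(-2, 277))), -1)) = Mul(121, Pow(Add(-75, Rational(498, 277)), -1)) = Mul(121, Pow(Rational(-20277, 277), -1)) = Mul(121, Rational(-277, 20277)) = Rational(-33517, 20277)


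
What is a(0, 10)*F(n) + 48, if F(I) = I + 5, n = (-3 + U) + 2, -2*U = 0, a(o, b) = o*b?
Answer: 48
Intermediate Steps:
a(o, b) = b*o
U = 0 (U = -1/2*0 = 0)
n = -1 (n = (-3 + 0) + 2 = -3 + 2 = -1)
F(I) = 5 + I
a(0, 10)*F(n) + 48 = (10*0)*(5 - 1) + 48 = 0*4 + 48 = 0 + 48 = 48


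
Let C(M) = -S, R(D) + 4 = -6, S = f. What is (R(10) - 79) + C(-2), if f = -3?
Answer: -86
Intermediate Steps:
S = -3
R(D) = -10 (R(D) = -4 - 6 = -10)
C(M) = 3 (C(M) = -1*(-3) = 3)
(R(10) - 79) + C(-2) = (-10 - 79) + 3 = -89 + 3 = -86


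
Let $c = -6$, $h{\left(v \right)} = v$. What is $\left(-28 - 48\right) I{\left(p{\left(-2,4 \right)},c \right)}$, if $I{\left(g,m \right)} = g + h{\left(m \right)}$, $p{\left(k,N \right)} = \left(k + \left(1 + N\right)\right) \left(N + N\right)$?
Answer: $-1368$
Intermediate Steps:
$p{\left(k,N \right)} = 2 N \left(1 + N + k\right)$ ($p{\left(k,N \right)} = \left(1 + N + k\right) 2 N = 2 N \left(1 + N + k\right)$)
$I{\left(g,m \right)} = g + m$
$\left(-28 - 48\right) I{\left(p{\left(-2,4 \right)},c \right)} = \left(-28 - 48\right) \left(2 \cdot 4 \left(1 + 4 - 2\right) - 6\right) = - 76 \left(2 \cdot 4 \cdot 3 - 6\right) = - 76 \left(24 - 6\right) = \left(-76\right) 18 = -1368$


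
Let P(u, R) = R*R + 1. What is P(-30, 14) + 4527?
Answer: 4724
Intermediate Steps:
P(u, R) = 1 + R² (P(u, R) = R² + 1 = 1 + R²)
P(-30, 14) + 4527 = (1 + 14²) + 4527 = (1 + 196) + 4527 = 197 + 4527 = 4724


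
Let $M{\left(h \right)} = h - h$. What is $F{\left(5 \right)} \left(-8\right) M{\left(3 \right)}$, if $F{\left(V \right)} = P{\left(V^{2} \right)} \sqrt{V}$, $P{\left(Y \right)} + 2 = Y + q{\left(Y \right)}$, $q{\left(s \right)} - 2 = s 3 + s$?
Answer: $0$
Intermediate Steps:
$q{\left(s \right)} = 2 + 4 s$ ($q{\left(s \right)} = 2 + \left(s 3 + s\right) = 2 + \left(3 s + s\right) = 2 + 4 s$)
$P{\left(Y \right)} = 5 Y$ ($P{\left(Y \right)} = -2 + \left(Y + \left(2 + 4 Y\right)\right) = -2 + \left(2 + 5 Y\right) = 5 Y$)
$M{\left(h \right)} = 0$
$F{\left(V \right)} = 5 V^{\frac{5}{2}}$ ($F{\left(V \right)} = 5 V^{2} \sqrt{V} = 5 V^{\frac{5}{2}}$)
$F{\left(5 \right)} \left(-8\right) M{\left(3 \right)} = 5 \cdot 5^{\frac{5}{2}} \left(-8\right) 0 = 5 \cdot 25 \sqrt{5} \left(-8\right) 0 = 125 \sqrt{5} \left(-8\right) 0 = - 1000 \sqrt{5} \cdot 0 = 0$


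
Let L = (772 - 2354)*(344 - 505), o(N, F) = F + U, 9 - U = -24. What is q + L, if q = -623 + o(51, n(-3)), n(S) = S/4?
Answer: 1016445/4 ≈ 2.5411e+5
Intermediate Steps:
U = 33 (U = 9 - 1*(-24) = 9 + 24 = 33)
n(S) = S/4 (n(S) = S*(1/4) = S/4)
o(N, F) = 33 + F (o(N, F) = F + 33 = 33 + F)
L = 254702 (L = -1582*(-161) = 254702)
q = -2363/4 (q = -623 + (33 + (1/4)*(-3)) = -623 + (33 - 3/4) = -623 + 129/4 = -2363/4 ≈ -590.75)
q + L = -2363/4 + 254702 = 1016445/4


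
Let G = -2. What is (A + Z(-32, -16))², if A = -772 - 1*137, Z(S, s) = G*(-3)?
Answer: 815409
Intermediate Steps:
Z(S, s) = 6 (Z(S, s) = -2*(-3) = 6)
A = -909 (A = -772 - 137 = -909)
(A + Z(-32, -16))² = (-909 + 6)² = (-903)² = 815409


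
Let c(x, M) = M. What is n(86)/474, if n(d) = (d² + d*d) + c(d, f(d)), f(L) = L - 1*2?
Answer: 7438/237 ≈ 31.384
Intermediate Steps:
f(L) = -2 + L (f(L) = L - 2 = -2 + L)
n(d) = -2 + d + 2*d² (n(d) = (d² + d*d) + (-2 + d) = (d² + d²) + (-2 + d) = 2*d² + (-2 + d) = -2 + d + 2*d²)
n(86)/474 = (-2 + 86 + 2*86²)/474 = (-2 + 86 + 2*7396)*(1/474) = (-2 + 86 + 14792)*(1/474) = 14876*(1/474) = 7438/237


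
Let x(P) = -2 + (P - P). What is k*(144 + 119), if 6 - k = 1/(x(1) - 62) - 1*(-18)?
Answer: -201721/64 ≈ -3151.9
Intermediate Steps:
x(P) = -2 (x(P) = -2 + 0 = -2)
k = -767/64 (k = 6 - (1/(-2 - 62) - 1*(-18)) = 6 - (1/(-64) + 18) = 6 - (-1/64 + 18) = 6 - 1*1151/64 = 6 - 1151/64 = -767/64 ≈ -11.984)
k*(144 + 119) = -767*(144 + 119)/64 = -767/64*263 = -201721/64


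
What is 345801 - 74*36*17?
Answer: 300513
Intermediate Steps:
345801 - 74*36*17 = 345801 - 2664*17 = 345801 - 1*45288 = 345801 - 45288 = 300513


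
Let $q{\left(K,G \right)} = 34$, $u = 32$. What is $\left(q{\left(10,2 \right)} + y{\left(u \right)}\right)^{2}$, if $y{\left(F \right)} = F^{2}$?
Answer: $1119364$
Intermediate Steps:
$\left(q{\left(10,2 \right)} + y{\left(u \right)}\right)^{2} = \left(34 + 32^{2}\right)^{2} = \left(34 + 1024\right)^{2} = 1058^{2} = 1119364$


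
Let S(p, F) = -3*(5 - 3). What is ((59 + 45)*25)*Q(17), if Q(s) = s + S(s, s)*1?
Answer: 28600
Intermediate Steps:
S(p, F) = -6 (S(p, F) = -3*2 = -6)
Q(s) = -6 + s (Q(s) = s - 6*1 = s - 6 = -6 + s)
((59 + 45)*25)*Q(17) = ((59 + 45)*25)*(-6 + 17) = (104*25)*11 = 2600*11 = 28600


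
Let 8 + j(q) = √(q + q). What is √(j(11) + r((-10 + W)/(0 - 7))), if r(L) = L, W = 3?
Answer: √(-7 + √22) ≈ 1.5197*I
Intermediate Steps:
j(q) = -8 + √2*√q (j(q) = -8 + √(q + q) = -8 + √(2*q) = -8 + √2*√q)
√(j(11) + r((-10 + W)/(0 - 7))) = √((-8 + √2*√11) + (-10 + 3)/(0 - 7)) = √((-8 + √22) - 7/(-7)) = √((-8 + √22) - 7*(-⅐)) = √((-8 + √22) + 1) = √(-7 + √22)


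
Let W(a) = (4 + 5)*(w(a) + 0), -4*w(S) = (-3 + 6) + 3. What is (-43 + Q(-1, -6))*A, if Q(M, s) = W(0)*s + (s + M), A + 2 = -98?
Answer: -3100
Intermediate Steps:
w(S) = -3/2 (w(S) = -((-3 + 6) + 3)/4 = -(3 + 3)/4 = -1/4*6 = -3/2)
A = -100 (A = -2 - 98 = -100)
W(a) = -27/2 (W(a) = (4 + 5)*(-3/2 + 0) = 9*(-3/2) = -27/2)
Q(M, s) = M - 25*s/2 (Q(M, s) = -27*s/2 + (s + M) = -27*s/2 + (M + s) = M - 25*s/2)
(-43 + Q(-1, -6))*A = (-43 + (-1 - 25/2*(-6)))*(-100) = (-43 + (-1 + 75))*(-100) = (-43 + 74)*(-100) = 31*(-100) = -3100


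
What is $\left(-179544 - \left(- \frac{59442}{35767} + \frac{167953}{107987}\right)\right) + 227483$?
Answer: $\frac{185158616547534}{3862371029} \approx 47939.0$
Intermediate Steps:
$\left(-179544 - \left(- \frac{59442}{35767} + \frac{167953}{107987}\right)\right) + 227483 = \left(-179544 - - \frac{411788303}{3862371029}\right) + 227483 = \left(-179544 + \left(\frac{59442}{35767} - \frac{167953}{107987}\right)\right) + 227483 = \left(-179544 + \frac{411788303}{3862371029}\right) + 227483 = - \frac{693465132242473}{3862371029} + 227483 = \frac{185158616547534}{3862371029}$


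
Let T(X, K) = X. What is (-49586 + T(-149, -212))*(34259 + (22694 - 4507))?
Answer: -2608401810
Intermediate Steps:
(-49586 + T(-149, -212))*(34259 + (22694 - 4507)) = (-49586 - 149)*(34259 + (22694 - 4507)) = -49735*(34259 + 18187) = -49735*52446 = -2608401810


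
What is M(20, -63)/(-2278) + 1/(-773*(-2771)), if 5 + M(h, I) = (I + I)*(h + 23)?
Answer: 683292711/287025722 ≈ 2.3806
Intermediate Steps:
M(h, I) = -5 + 2*I*(23 + h) (M(h, I) = -5 + (I + I)*(h + 23) = -5 + (2*I)*(23 + h) = -5 + 2*I*(23 + h))
M(20, -63)/(-2278) + 1/(-773*(-2771)) = (-5 + 46*(-63) + 2*(-63)*20)/(-2278) + 1/(-773*(-2771)) = (-5 - 2898 - 2520)*(-1/2278) - 1/773*(-1/2771) = -5423*(-1/2278) + 1/2141983 = 319/134 + 1/2141983 = 683292711/287025722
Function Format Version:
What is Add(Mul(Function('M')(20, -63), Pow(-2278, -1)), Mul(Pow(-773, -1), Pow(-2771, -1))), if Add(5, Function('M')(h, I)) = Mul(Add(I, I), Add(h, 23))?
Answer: Rational(683292711, 287025722) ≈ 2.3806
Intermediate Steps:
Function('M')(h, I) = Add(-5, Mul(2, I, Add(23, h))) (Function('M')(h, I) = Add(-5, Mul(Add(I, I), Add(h, 23))) = Add(-5, Mul(Mul(2, I), Add(23, h))) = Add(-5, Mul(2, I, Add(23, h))))
Add(Mul(Function('M')(20, -63), Pow(-2278, -1)), Mul(Pow(-773, -1), Pow(-2771, -1))) = Add(Mul(Add(-5, Mul(46, -63), Mul(2, -63, 20)), Pow(-2278, -1)), Mul(Pow(-773, -1), Pow(-2771, -1))) = Add(Mul(Add(-5, -2898, -2520), Rational(-1, 2278)), Mul(Rational(-1, 773), Rational(-1, 2771))) = Add(Mul(-5423, Rational(-1, 2278)), Rational(1, 2141983)) = Add(Rational(319, 134), Rational(1, 2141983)) = Rational(683292711, 287025722)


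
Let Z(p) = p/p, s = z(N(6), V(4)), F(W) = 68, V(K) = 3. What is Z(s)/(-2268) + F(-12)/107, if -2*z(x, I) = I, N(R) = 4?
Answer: 154117/242676 ≈ 0.63507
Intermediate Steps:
z(x, I) = -I/2
s = -3/2 (s = -½*3 = -3/2 ≈ -1.5000)
Z(p) = 1
Z(s)/(-2268) + F(-12)/107 = 1/(-2268) + 68/107 = 1*(-1/2268) + 68*(1/107) = -1/2268 + 68/107 = 154117/242676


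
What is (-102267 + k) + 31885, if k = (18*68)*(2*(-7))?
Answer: -87518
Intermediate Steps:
k = -17136 (k = 1224*(-14) = -17136)
(-102267 + k) + 31885 = (-102267 - 17136) + 31885 = -119403 + 31885 = -87518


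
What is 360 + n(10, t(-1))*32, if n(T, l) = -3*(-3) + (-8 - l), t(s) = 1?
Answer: 360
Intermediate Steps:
n(T, l) = 1 - l (n(T, l) = 9 + (-8 - l) = 1 - l)
360 + n(10, t(-1))*32 = 360 + (1 - 1*1)*32 = 360 + (1 - 1)*32 = 360 + 0*32 = 360 + 0 = 360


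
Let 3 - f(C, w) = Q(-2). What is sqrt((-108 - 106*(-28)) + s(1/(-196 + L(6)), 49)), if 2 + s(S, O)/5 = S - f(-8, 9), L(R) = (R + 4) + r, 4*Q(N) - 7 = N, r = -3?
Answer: sqrt(45107265)/126 ≈ 53.303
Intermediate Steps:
Q(N) = 7/4 + N/4
f(C, w) = 7/4 (f(C, w) = 3 - (7/4 + (1/4)*(-2)) = 3 - (7/4 - 1/2) = 3 - 1*5/4 = 3 - 5/4 = 7/4)
L(R) = 1 + R (L(R) = (R + 4) - 3 = (4 + R) - 3 = 1 + R)
s(S, O) = -75/4 + 5*S (s(S, O) = -10 + 5*(S - 1*7/4) = -10 + 5*(S - 7/4) = -10 + 5*(-7/4 + S) = -10 + (-35/4 + 5*S) = -75/4 + 5*S)
sqrt((-108 - 106*(-28)) + s(1/(-196 + L(6)), 49)) = sqrt((-108 - 106*(-28)) + (-75/4 + 5/(-196 + (1 + 6)))) = sqrt((-108 + 2968) + (-75/4 + 5/(-196 + 7))) = sqrt(2860 + (-75/4 + 5/(-189))) = sqrt(2860 + (-75/4 + 5*(-1/189))) = sqrt(2860 + (-75/4 - 5/189)) = sqrt(2860 - 14195/756) = sqrt(2147965/756) = sqrt(45107265)/126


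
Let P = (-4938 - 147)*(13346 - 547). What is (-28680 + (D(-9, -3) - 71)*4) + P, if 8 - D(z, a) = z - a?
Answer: -65111823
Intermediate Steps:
D(z, a) = 8 + a - z (D(z, a) = 8 - (z - a) = 8 + (a - z) = 8 + a - z)
P = -65082915 (P = -5085*12799 = -65082915)
(-28680 + (D(-9, -3) - 71)*4) + P = (-28680 + ((8 - 3 - 1*(-9)) - 71)*4) - 65082915 = (-28680 + ((8 - 3 + 9) - 71)*4) - 65082915 = (-28680 + (14 - 71)*4) - 65082915 = (-28680 - 57*4) - 65082915 = (-28680 - 228) - 65082915 = -28908 - 65082915 = -65111823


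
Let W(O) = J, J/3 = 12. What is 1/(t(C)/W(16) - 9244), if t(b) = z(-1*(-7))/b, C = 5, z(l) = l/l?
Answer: -180/1663919 ≈ -0.00010818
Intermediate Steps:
z(l) = 1
J = 36 (J = 3*12 = 36)
t(b) = 1/b
W(O) = 36
1/(t(C)/W(16) - 9244) = 1/(1/(5*36) - 9244) = 1/((⅕)*(1/36) - 9244) = 1/(1/180 - 9244) = 1/(-1663919/180) = -180/1663919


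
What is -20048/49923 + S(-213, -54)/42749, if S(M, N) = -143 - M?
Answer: -121933906/304879761 ≈ -0.39994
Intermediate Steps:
-20048/49923 + S(-213, -54)/42749 = -20048/49923 + (-143 - 1*(-213))/42749 = -20048*1/49923 + (-143 + 213)*(1/42749) = -20048/49923 + 70*(1/42749) = -20048/49923 + 10/6107 = -121933906/304879761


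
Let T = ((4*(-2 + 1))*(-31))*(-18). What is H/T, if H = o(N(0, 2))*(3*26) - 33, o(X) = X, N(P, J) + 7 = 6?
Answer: 37/744 ≈ 0.049731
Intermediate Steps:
N(P, J) = -1 (N(P, J) = -7 + 6 = -1)
H = -111 (H = -3*26 - 33 = -1*78 - 33 = -78 - 33 = -111)
T = -2232 (T = ((4*(-1))*(-31))*(-18) = -4*(-31)*(-18) = 124*(-18) = -2232)
H/T = -111/(-2232) = -111*(-1/2232) = 37/744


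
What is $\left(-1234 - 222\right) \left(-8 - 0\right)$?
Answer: $11648$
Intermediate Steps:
$\left(-1234 - 222\right) \left(-8 - 0\right) = \left(-1234 - 222\right) \left(-8 + 0\right) = \left(-1456\right) \left(-8\right) = 11648$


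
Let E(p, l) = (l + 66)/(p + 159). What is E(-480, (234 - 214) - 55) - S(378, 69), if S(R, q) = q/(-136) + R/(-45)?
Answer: 1923217/218280 ≈ 8.8108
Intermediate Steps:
E(p, l) = (66 + l)/(159 + p)
S(R, q) = -R/45 - q/136 (S(R, q) = q*(-1/136) + R*(-1/45) = -q/136 - R/45 = -R/45 - q/136)
E(-480, (234 - 214) - 55) - S(378, 69) = (66 + ((234 - 214) - 55))/(159 - 480) - (-1/45*378 - 1/136*69) = (66 + (20 - 55))/(-321) - (-42/5 - 69/136) = -(66 - 35)/321 - 1*(-6057/680) = -1/321*31 + 6057/680 = -31/321 + 6057/680 = 1923217/218280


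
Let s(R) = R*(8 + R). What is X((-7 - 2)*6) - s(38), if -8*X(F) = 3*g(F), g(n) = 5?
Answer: -13999/8 ≈ -1749.9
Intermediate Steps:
X(F) = -15/8 (X(F) = -3*5/8 = -⅛*15 = -15/8)
X((-7 - 2)*6) - s(38) = -15/8 - 38*(8 + 38) = -15/8 - 38*46 = -15/8 - 1*1748 = -15/8 - 1748 = -13999/8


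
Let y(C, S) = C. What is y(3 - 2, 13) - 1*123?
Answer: -122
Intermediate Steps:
y(3 - 2, 13) - 1*123 = (3 - 2) - 1*123 = 1 - 123 = -122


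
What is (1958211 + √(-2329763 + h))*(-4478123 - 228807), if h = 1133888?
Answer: -9217162102230 - 70603950*I*√5315 ≈ -9.2172e+12 - 5.1473e+9*I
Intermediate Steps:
(1958211 + √(-2329763 + h))*(-4478123 - 228807) = (1958211 + √(-2329763 + 1133888))*(-4478123 - 228807) = (1958211 + √(-1195875))*(-4706930) = (1958211 + 15*I*√5315)*(-4706930) = -9217162102230 - 70603950*I*√5315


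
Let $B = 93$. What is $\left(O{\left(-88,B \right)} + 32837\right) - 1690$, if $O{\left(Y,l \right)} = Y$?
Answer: $31059$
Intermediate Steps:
$\left(O{\left(-88,B \right)} + 32837\right) - 1690 = \left(-88 + 32837\right) - 1690 = 32749 - 1690 = 31059$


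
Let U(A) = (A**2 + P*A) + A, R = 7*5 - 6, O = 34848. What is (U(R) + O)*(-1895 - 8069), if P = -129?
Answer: -318618828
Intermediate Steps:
R = 29 (R = 35 - 6 = 29)
U(A) = A**2 - 128*A (U(A) = (A**2 - 129*A) + A = A**2 - 128*A)
(U(R) + O)*(-1895 - 8069) = (29*(-128 + 29) + 34848)*(-1895 - 8069) = (29*(-99) + 34848)*(-9964) = (-2871 + 34848)*(-9964) = 31977*(-9964) = -318618828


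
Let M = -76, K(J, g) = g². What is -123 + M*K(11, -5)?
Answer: -2023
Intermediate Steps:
-123 + M*K(11, -5) = -123 - 76*(-5)² = -123 - 76*25 = -123 - 1900 = -2023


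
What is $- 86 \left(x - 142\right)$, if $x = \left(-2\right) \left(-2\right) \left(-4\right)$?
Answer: $13588$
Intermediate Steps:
$x = -16$ ($x = 4 \left(-4\right) = -16$)
$- 86 \left(x - 142\right) = - 86 \left(-16 - 142\right) = \left(-86\right) \left(-158\right) = 13588$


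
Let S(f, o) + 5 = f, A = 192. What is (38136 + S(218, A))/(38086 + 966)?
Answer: 38349/39052 ≈ 0.98200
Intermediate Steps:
S(f, o) = -5 + f
(38136 + S(218, A))/(38086 + 966) = (38136 + (-5 + 218))/(38086 + 966) = (38136 + 213)/39052 = 38349*(1/39052) = 38349/39052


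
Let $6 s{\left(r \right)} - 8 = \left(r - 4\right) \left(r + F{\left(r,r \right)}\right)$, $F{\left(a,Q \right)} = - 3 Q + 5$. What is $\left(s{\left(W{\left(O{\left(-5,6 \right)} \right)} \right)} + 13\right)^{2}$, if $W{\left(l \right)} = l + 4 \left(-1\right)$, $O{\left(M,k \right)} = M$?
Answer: $\frac{5041}{4} \approx 1260.3$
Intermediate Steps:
$F{\left(a,Q \right)} = 5 - 3 Q$
$W{\left(l \right)} = -4 + l$ ($W{\left(l \right)} = l - 4 = -4 + l$)
$s{\left(r \right)} = \frac{4}{3} + \frac{\left(-4 + r\right) \left(5 - 2 r\right)}{6}$ ($s{\left(r \right)} = \frac{4}{3} + \frac{\left(r - 4\right) \left(r - \left(-5 + 3 r\right)\right)}{6} = \frac{4}{3} + \frac{\left(-4 + r\right) \left(5 - 2 r\right)}{6}$)
$\left(s{\left(W{\left(O{\left(-5,6 \right)} \right)} \right)} + 13\right)^{2} = \left(\left(-2 - \frac{\left(-4 - 5\right)^{2}}{3} + \frac{13 \left(-4 - 5\right)}{6}\right) + 13\right)^{2} = \left(\left(-2 - \frac{\left(-9\right)^{2}}{3} + \frac{13}{6} \left(-9\right)\right) + 13\right)^{2} = \left(\left(-2 - 27 - \frac{39}{2}\right) + 13\right)^{2} = \left(- \frac{97}{2} + 13\right)^{2} = \left(- \frac{71}{2}\right)^{2} = \frac{5041}{4}$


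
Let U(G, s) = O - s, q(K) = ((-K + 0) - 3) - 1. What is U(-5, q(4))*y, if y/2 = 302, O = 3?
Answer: 6644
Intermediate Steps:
q(K) = -4 - K (q(K) = (-K - 3) - 1 = (-3 - K) - 1 = -4 - K)
y = 604 (y = 2*302 = 604)
U(G, s) = 3 - s
U(-5, q(4))*y = (3 - (-4 - 1*4))*604 = (3 - (-4 - 4))*604 = (3 - 1*(-8))*604 = (3 + 8)*604 = 11*604 = 6644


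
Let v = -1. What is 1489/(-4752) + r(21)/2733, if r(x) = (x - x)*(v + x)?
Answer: -1489/4752 ≈ -0.31334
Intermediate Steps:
r(x) = 0 (r(x) = (x - x)*(-1 + x) = 0*(-1 + x) = 0)
1489/(-4752) + r(21)/2733 = 1489/(-4752) + 0/2733 = 1489*(-1/4752) + 0*(1/2733) = -1489/4752 + 0 = -1489/4752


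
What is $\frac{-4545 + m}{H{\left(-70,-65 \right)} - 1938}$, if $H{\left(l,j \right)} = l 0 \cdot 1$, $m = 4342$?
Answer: $\frac{203}{1938} \approx 0.10475$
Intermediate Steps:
$H{\left(l,j \right)} = 0$ ($H{\left(l,j \right)} = 0 \cdot 1 = 0$)
$\frac{-4545 + m}{H{\left(-70,-65 \right)} - 1938} = \frac{-4545 + 4342}{0 - 1938} = - \frac{203}{-1938} = \left(-203\right) \left(- \frac{1}{1938}\right) = \frac{203}{1938}$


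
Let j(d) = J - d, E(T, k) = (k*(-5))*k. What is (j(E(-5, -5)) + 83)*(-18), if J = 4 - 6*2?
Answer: -3600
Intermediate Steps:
E(T, k) = -5*k² (E(T, k) = (-5*k)*k = -5*k²)
J = -8 (J = 4 - 1*12 = 4 - 12 = -8)
j(d) = -8 - d
(j(E(-5, -5)) + 83)*(-18) = ((-8 - (-5)*(-5)²) + 83)*(-18) = ((-8 - (-5)*25) + 83)*(-18) = ((-8 - 1*(-125)) + 83)*(-18) = ((-8 + 125) + 83)*(-18) = (117 + 83)*(-18) = 200*(-18) = -3600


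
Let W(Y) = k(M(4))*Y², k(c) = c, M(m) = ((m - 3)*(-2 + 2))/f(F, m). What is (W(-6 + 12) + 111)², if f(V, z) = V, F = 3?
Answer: 12321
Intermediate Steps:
M(m) = 0 (M(m) = ((m - 3)*(-2 + 2))/3 = ((-3 + m)*0)*(⅓) = 0*(⅓) = 0)
W(Y) = 0 (W(Y) = 0*Y² = 0)
(W(-6 + 12) + 111)² = (0 + 111)² = 111² = 12321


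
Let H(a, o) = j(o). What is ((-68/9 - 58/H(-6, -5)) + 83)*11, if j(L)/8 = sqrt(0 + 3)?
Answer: 7469/9 - 319*sqrt(3)/12 ≈ 783.85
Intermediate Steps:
j(L) = 8*sqrt(3) (j(L) = 8*sqrt(0 + 3) = 8*sqrt(3))
H(a, o) = 8*sqrt(3)
((-68/9 - 58/H(-6, -5)) + 83)*11 = ((-68/9 - 58*sqrt(3)/24) + 83)*11 = ((-68*1/9 - 29*sqrt(3)/12) + 83)*11 = ((-68/9 - 29*sqrt(3)/12) + 83)*11 = (679/9 - 29*sqrt(3)/12)*11 = 7469/9 - 319*sqrt(3)/12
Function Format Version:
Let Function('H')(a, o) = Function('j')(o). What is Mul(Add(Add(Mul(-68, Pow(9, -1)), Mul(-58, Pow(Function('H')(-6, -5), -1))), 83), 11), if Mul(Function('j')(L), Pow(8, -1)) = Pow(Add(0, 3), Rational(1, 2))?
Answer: Add(Rational(7469, 9), Mul(Rational(-319, 12), Pow(3, Rational(1, 2)))) ≈ 783.85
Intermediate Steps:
Function('j')(L) = Mul(8, Pow(3, Rational(1, 2))) (Function('j')(L) = Mul(8, Pow(Add(0, 3), Rational(1, 2))) = Mul(8, Pow(3, Rational(1, 2))))
Function('H')(a, o) = Mul(8, Pow(3, Rational(1, 2)))
Mul(Add(Add(Mul(-68, Pow(9, -1)), Mul(-58, Pow(Function('H')(-6, -5), -1))), 83), 11) = Mul(Add(Add(Mul(-68, Pow(9, -1)), Mul(-58, Pow(Mul(8, Pow(3, Rational(1, 2))), -1))), 83), 11) = Mul(Add(Add(Mul(-68, Rational(1, 9)), Mul(-58, Mul(Rational(1, 24), Pow(3, Rational(1, 2))))), 83), 11) = Mul(Add(Add(Rational(-68, 9), Mul(Rational(-29, 12), Pow(3, Rational(1, 2)))), 83), 11) = Mul(Add(Rational(679, 9), Mul(Rational(-29, 12), Pow(3, Rational(1, 2)))), 11) = Add(Rational(7469, 9), Mul(Rational(-319, 12), Pow(3, Rational(1, 2))))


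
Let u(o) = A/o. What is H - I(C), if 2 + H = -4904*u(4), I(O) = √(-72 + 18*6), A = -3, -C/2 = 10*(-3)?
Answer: 3670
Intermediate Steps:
C = 60 (C = -20*(-3) = -2*(-30) = 60)
I(O) = 6 (I(O) = √(-72 + 108) = √36 = 6)
u(o) = -3/o
H = 3676 (H = -2 - (-14712)/4 = -2 - 4904*(-¾) = -2 + 3678 = 3676)
H - I(C) = 3676 - 1*6 = 3676 - 6 = 3670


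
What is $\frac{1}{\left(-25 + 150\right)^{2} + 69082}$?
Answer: $\frac{1}{84707} \approx 1.1805 \cdot 10^{-5}$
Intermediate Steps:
$\frac{1}{\left(-25 + 150\right)^{2} + 69082} = \frac{1}{125^{2} + 69082} = \frac{1}{15625 + 69082} = \frac{1}{84707}$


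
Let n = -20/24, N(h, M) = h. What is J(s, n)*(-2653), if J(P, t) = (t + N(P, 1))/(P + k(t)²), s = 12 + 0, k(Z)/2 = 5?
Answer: -25393/96 ≈ -264.51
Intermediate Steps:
k(Z) = 10 (k(Z) = 2*5 = 10)
n = -⅚ (n = -20*1/24 = -⅚ ≈ -0.83333)
s = 12
J(P, t) = (P + t)/(100 + P) (J(P, t) = (t + P)/(P + 10²) = (P + t)/(P + 100) = (P + t)/(100 + P))
J(s, n)*(-2653) = ((12 - ⅚)/(100 + 12))*(-2653) = ((67/6)/112)*(-2653) = ((1/112)*(67/6))*(-2653) = (67/672)*(-2653) = -25393/96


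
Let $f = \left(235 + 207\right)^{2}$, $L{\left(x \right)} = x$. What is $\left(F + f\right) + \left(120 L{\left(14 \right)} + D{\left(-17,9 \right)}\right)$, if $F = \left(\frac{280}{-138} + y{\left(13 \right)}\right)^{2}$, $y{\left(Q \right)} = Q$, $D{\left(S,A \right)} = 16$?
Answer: $\frac{938775709}{4761} \approx 1.9718 \cdot 10^{5}$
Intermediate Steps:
$f = 195364$ ($f = 442^{2} = 195364$)
$F = \frac{573049}{4761}$ ($F = \left(\frac{280}{-138} + 13\right)^{2} = \left(280 \left(- \frac{1}{138}\right) + 13\right)^{2} = \left(- \frac{140}{69} + 13\right)^{2} = \left(\frac{757}{69}\right)^{2} = \frac{573049}{4761} \approx 120.36$)
$\left(F + f\right) + \left(120 L{\left(14 \right)} + D{\left(-17,9 \right)}\right) = \left(\frac{573049}{4761} + 195364\right) + \left(120 \cdot 14 + 16\right) = \frac{930701053}{4761} + \left(1680 + 16\right) = \frac{930701053}{4761} + 1696 = \frac{938775709}{4761}$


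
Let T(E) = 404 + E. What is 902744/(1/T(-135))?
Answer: 242838136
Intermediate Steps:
902744/(1/T(-135)) = 902744/(1/(404 - 135)) = 902744/(1/269) = 902744*269 = 242838136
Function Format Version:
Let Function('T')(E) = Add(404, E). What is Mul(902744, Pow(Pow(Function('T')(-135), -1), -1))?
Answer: 242838136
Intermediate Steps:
Mul(902744, Pow(Pow(Function('T')(-135), -1), -1)) = Mul(902744, Pow(Pow(Add(404, -135), -1), -1)) = Mul(902744, Pow(Pow(269, -1), -1)) = Mul(902744, Pow(Rational(1, 269), -1)) = Mul(902744, 269) = 242838136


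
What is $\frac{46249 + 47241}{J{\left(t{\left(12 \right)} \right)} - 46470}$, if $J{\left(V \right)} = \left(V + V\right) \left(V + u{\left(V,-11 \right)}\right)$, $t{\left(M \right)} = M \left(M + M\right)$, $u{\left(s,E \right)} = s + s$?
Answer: $\frac{46745}{225597} \approx 0.20721$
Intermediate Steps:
$u{\left(s,E \right)} = 2 s$
$t{\left(M \right)} = 2 M^{2}$ ($t{\left(M \right)} = M 2 M = 2 M^{2}$)
$J{\left(V \right)} = 6 V^{2}$ ($J{\left(V \right)} = \left(V + V\right) \left(V + 2 V\right) = 2 V 3 V = 6 V^{2}$)
$\frac{46249 + 47241}{J{\left(t{\left(12 \right)} \right)} - 46470} = \frac{46249 + 47241}{6 \left(2 \cdot 12^{2}\right)^{2} - 46470} = \frac{93490}{6 \left(2 \cdot 144\right)^{2} - 46470} = \frac{93490}{6 \cdot 288^{2} - 46470} = \frac{93490}{6 \cdot 82944 - 46470} = \frac{93490}{497664 - 46470} = \frac{93490}{451194} = 93490 \cdot \frac{1}{451194} = \frac{46745}{225597}$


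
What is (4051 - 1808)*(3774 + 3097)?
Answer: 15411653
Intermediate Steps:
(4051 - 1808)*(3774 + 3097) = 2243*6871 = 15411653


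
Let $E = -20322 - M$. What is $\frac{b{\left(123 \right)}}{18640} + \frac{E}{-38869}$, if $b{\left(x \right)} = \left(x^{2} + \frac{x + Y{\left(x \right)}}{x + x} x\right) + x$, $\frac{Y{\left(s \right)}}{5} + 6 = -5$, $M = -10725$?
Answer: $\frac{386519807}{362259080} \approx 1.067$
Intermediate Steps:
$Y{\left(s \right)} = -55$ ($Y{\left(s \right)} = -30 + 5 \left(-5\right) = -30 - 25 = -55$)
$b{\left(x \right)} = - \frac{55}{2} + x^{2} + \frac{3 x}{2}$ ($b{\left(x \right)} = \left(x^{2} + \frac{x - 55}{x + x} x\right) + x = \left(x^{2} + \frac{-55 + x}{2 x} x\right) + x = \left(x^{2} + \left(- \frac{55}{2} + \frac{x}{2}\right)\right) + x = \left(- \frac{55}{2} + x^{2} + \frac{x}{2}\right) + x = - \frac{55}{2} + x^{2} + \frac{3 x}{2}$)
$E = -9597$ ($E = -20322 - -10725 = -20322 + 10725 = -9597$)
$\frac{b{\left(123 \right)}}{18640} + \frac{E}{-38869} = \frac{- \frac{55}{2} + 123^{2} + \frac{3}{2} \cdot 123}{18640} - \frac{9597}{-38869} = \left(- \frac{55}{2} + 15129 + \frac{369}{2}\right) \frac{1}{18640} - - \frac{9597}{38869} = 15286 \cdot \frac{1}{18640} + \frac{9597}{38869} = \frac{7643}{9320} + \frac{9597}{38869} = \frac{386519807}{362259080}$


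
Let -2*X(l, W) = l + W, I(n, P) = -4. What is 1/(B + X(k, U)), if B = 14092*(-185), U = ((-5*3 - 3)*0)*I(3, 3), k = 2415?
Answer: -2/5216455 ≈ -3.8340e-7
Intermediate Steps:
U = 0 (U = ((-5*3 - 3)*0)*(-4) = ((-15 - 3)*0)*(-4) = -18*0*(-4) = 0*(-4) = 0)
X(l, W) = -W/2 - l/2 (X(l, W) = -(l + W)/2 = -(W + l)/2 = -W/2 - l/2)
B = -2607020
1/(B + X(k, U)) = 1/(-2607020 + (-½*0 - ½*2415)) = 1/(-2607020 + (0 - 2415/2)) = 1/(-2607020 - 2415/2) = 1/(-5216455/2) = -2/5216455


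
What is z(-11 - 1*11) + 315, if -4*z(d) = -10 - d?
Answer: 312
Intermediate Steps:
z(d) = 5/2 + d/4 (z(d) = -(-10 - d)/4 = 5/2 + d/4)
z(-11 - 1*11) + 315 = (5/2 + (-11 - 1*11)/4) + 315 = (5/2 + (-11 - 11)/4) + 315 = (5/2 + (¼)*(-22)) + 315 = (5/2 - 11/2) + 315 = -3 + 315 = 312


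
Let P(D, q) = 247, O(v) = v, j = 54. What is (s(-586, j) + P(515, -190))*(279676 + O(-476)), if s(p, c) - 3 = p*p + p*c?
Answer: 87110958400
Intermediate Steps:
s(p, c) = 3 + p² + c*p (s(p, c) = 3 + (p*p + p*c) = 3 + (p² + c*p) = 3 + p² + c*p)
(s(-586, j) + P(515, -190))*(279676 + O(-476)) = ((3 + (-586)² + 54*(-586)) + 247)*(279676 - 476) = ((3 + 343396 - 31644) + 247)*279200 = (311755 + 247)*279200 = 312002*279200 = 87110958400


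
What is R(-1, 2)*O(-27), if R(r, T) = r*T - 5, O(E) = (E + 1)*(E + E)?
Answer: -9828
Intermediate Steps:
O(E) = 2*E*(1 + E) (O(E) = (1 + E)*(2*E) = 2*E*(1 + E))
R(r, T) = -5 + T*r (R(r, T) = T*r - 5 = -5 + T*r)
R(-1, 2)*O(-27) = (-5 + 2*(-1))*(2*(-27)*(1 - 27)) = (-5 - 2)*(2*(-27)*(-26)) = -7*1404 = -9828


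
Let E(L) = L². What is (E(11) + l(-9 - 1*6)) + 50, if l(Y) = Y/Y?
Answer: 172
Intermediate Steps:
l(Y) = 1
(E(11) + l(-9 - 1*6)) + 50 = (11² + 1) + 50 = (121 + 1) + 50 = 122 + 50 = 172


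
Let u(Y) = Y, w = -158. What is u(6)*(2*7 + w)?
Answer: -864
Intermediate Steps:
u(6)*(2*7 + w) = 6*(2*7 - 158) = 6*(14 - 158) = 6*(-144) = -864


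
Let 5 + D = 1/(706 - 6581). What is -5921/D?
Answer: 34785875/29376 ≈ 1184.2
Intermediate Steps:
D = -29376/5875 (D = -5 + 1/(706 - 6581) = -5 + 1/(-5875) = -5 - 1/5875 = -29376/5875 ≈ -5.0002)
-5921/D = -5921/(-29376/5875) = -5921*(-5875/29376) = 34785875/29376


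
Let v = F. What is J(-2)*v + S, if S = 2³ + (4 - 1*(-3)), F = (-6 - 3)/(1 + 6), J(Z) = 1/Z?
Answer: 219/14 ≈ 15.643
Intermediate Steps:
F = -9/7 ≈ -1.2857
v = -9/7 ≈ -1.2857
S = 15 (S = 8 + (4 + 3) = 8 + 7 = 15)
J(-2)*v + S = -9/7/(-2) + 15 = -½*(-9/7) + 15 = 9/14 + 15 = 219/14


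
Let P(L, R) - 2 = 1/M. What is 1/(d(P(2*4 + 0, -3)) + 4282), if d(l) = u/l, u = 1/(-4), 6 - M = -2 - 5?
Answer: 108/462443 ≈ 0.00023354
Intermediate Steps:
M = 13 (M = 6 - (-2 - 5) = 6 - 1*(-7) = 6 + 7 = 13)
P(L, R) = 27/13 (P(L, R) = 2 + 1/13 = 27/13)
u = -1/4 ≈ -0.25000
d(l) = -1/(4*l)
1/(d(P(2*4 + 0, -3)) + 4282) = 1/(-1/(4*27/13) + 4282) = 1/(-1/4*13/27 + 4282) = 1/(-13/108 + 4282) = 1/(462443/108) = 108/462443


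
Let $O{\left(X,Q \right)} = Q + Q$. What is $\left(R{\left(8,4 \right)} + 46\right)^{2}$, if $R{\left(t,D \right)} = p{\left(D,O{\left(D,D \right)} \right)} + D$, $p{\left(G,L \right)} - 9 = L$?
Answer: $4489$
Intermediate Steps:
$O{\left(X,Q \right)} = 2 Q$
$p{\left(G,L \right)} = 9 + L$
$R{\left(t,D \right)} = 9 + 3 D$ ($R{\left(t,D \right)} = \left(9 + 2 D\right) + D = 9 + 3 D$)
$\left(R{\left(8,4 \right)} + 46\right)^{2} = \left(\left(9 + 3 \cdot 4\right) + 46\right)^{2} = \left(\left(9 + 12\right) + 46\right)^{2} = \left(21 + 46\right)^{2} = 67^{2} = 4489$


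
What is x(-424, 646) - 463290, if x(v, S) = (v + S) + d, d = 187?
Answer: -462881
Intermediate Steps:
x(v, S) = 187 + S + v (x(v, S) = (v + S) + 187 = (S + v) + 187 = 187 + S + v)
x(-424, 646) - 463290 = (187 + 646 - 424) - 463290 = 409 - 463290 = -462881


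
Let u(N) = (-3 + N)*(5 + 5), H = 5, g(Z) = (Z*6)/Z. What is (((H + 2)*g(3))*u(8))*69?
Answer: 144900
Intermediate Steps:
g(Z) = 6 (g(Z) = (6*Z)/Z = 6)
u(N) = -30 + 10*N (u(N) = (-3 + N)*10 = -30 + 10*N)
(((H + 2)*g(3))*u(8))*69 = (((5 + 2)*6)*(-30 + 10*8))*69 = ((7*6)*(-30 + 80))*69 = (42*50)*69 = 2100*69 = 144900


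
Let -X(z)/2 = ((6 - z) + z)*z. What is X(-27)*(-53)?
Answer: -17172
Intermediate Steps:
X(z) = -12*z (X(z) = -2*((6 - z) + z)*z = -12*z)
X(-27)*(-53) = -12*(-27)*(-53) = 324*(-53) = -17172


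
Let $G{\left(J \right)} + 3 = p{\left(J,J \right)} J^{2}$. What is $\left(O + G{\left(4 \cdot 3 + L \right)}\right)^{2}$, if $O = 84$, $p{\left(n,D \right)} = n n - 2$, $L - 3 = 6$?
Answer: $37511942400$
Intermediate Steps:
$L = 9$ ($L = 3 + 6 = 9$)
$p{\left(n,D \right)} = -2 + n^{2}$ ($p{\left(n,D \right)} = n^{2} - 2 = -2 + n^{2}$)
$G{\left(J \right)} = -3 + J^{2} \left(-2 + J^{2}\right)$ ($G{\left(J \right)} = -3 + \left(-2 + J^{2}\right) J^{2} = -3 + J^{2} \left(-2 + J^{2}\right)$)
$\left(O + G{\left(4 \cdot 3 + L \right)}\right)^{2} = \left(84 - \left(3 - \left(4 \cdot 3 + 9\right)^{2} \left(-2 + \left(4 \cdot 3 + 9\right)^{2}\right)\right)\right)^{2} = \left(84 - \left(3 - \left(12 + 9\right)^{2} \left(-2 + \left(12 + 9\right)^{2}\right)\right)\right)^{2} = \left(84 - \left(3 - 21^{2} \left(-2 + 21^{2}\right)\right)\right)^{2} = \left(84 - \left(3 - 441 \left(-2 + 441\right)\right)\right)^{2} = \left(84 + \left(-3 + 441 \cdot 439\right)\right)^{2} = \left(84 + \left(-3 + 193599\right)\right)^{2} = \left(84 + 193596\right)^{2} = 193680^{2} = 37511942400$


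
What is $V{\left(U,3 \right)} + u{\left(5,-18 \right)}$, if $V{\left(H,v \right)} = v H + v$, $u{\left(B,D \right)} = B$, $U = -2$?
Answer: $2$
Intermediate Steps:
$V{\left(H,v \right)} = v + H v$ ($V{\left(H,v \right)} = H v + v = v + H v$)
$V{\left(U,3 \right)} + u{\left(5,-18 \right)} = 3 \left(1 - 2\right) + 5 = 3 \left(-1\right) + 5 = -3 + 5 = 2$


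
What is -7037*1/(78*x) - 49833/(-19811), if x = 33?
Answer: -92065/421434 ≈ -0.21846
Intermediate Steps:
-7037*1/(78*x) - 49833/(-19811) = -7037/((33*(-13))*(-6)) - 49833/(-19811) = -7037/((-429*(-6))) - 49833*(-1/19811) = -7037/2574 + 49833/19811 = -92065/421434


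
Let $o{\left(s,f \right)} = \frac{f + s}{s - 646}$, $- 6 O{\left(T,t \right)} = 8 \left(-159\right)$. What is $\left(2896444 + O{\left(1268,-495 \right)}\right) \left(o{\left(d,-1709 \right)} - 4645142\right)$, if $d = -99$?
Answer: $- \frac{10024251704484192}{745} \approx -1.3455 \cdot 10^{13}$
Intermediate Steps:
$O{\left(T,t \right)} = 212$ ($O{\left(T,t \right)} = - \frac{8 \left(-159\right)}{6} = \left(- \frac{1}{6}\right) \left(-1272\right) = 212$)
$o{\left(s,f \right)} = \frac{f + s}{-646 + s}$
$\left(2896444 + O{\left(1268,-495 \right)}\right) \left(o{\left(d,-1709 \right)} - 4645142\right) = \left(2896444 + 212\right) \left(\frac{-1709 - 99}{-646 - 99} - 4645142\right) = 2896656 \left(\frac{1}{-745} \left(-1808\right) - 4645142\right) = 2896656 \left(\left(- \frac{1}{745}\right) \left(-1808\right) - 4645142\right) = 2896656 \left(\frac{1808}{745} - 4645142\right) = 2896656 \left(- \frac{3460628982}{745}\right) = - \frac{10024251704484192}{745}$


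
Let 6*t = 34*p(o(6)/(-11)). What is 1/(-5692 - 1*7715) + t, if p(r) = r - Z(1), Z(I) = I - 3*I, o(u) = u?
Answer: 1215557/147477 ≈ 8.2424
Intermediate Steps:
Z(I) = -2*I
p(r) = 2 + r (p(r) = r - (-2) = r - 1*(-2) = r + 2 = 2 + r)
t = 272/33 (t = (34*(2 + 6/(-11)))/6 = (34*(2 + 6*(-1/11)))/6 = (34*(2 - 6/11))/6 = (34*(16/11))/6 = (⅙)*(544/11) = 272/33 ≈ 8.2424)
1/(-5692 - 1*7715) + t = 1/(-5692 - 1*7715) + 272/33 = 1/(-5692 - 7715) + 272/33 = 1/(-13407) + 272/33 = -1/13407 + 272/33 = 1215557/147477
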